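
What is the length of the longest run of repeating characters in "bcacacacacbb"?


Input: "bcacacacacbb"
Scanning for longest run:
  Position 1 ('c'): new char, reset run to 1
  Position 2 ('a'): new char, reset run to 1
  Position 3 ('c'): new char, reset run to 1
  Position 4 ('a'): new char, reset run to 1
  Position 5 ('c'): new char, reset run to 1
  Position 6 ('a'): new char, reset run to 1
  Position 7 ('c'): new char, reset run to 1
  Position 8 ('a'): new char, reset run to 1
  Position 9 ('c'): new char, reset run to 1
  Position 10 ('b'): new char, reset run to 1
  Position 11 ('b'): continues run of 'b', length=2
Longest run: 'b' with length 2

2


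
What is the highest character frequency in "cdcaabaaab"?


Input: cdcaabaaab
Character counts:
  'a': 5
  'b': 2
  'c': 2
  'd': 1
Maximum frequency: 5

5


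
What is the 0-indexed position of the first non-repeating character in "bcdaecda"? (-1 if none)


Input: bcdaecda
Character frequencies:
  'a': 2
  'b': 1
  'c': 2
  'd': 2
  'e': 1
Scanning left to right for freq == 1:
  Position 0 ('b'): unique! => answer = 0

0


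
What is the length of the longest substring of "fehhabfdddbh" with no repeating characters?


Input: "fehhabfdddbh"
Sliding window (track last position of each char):
  Position 0 ('f'): window [0,0] length 1 -- new best
  Position 1 ('e'): window [0,1] length 2 -- new best
  Position 2 ('h'): window [0,2] length 3 -- new best
  Position 3 ('h'): repeat (last at 2), move window start to 3
  Position 3 ('h'): window [3,3] length 1
  Position 4 ('a'): window [3,4] length 2
  Position 5 ('b'): window [3,5] length 3
  Position 6 ('f'): window [3,6] length 4 -- new best
  Position 7 ('d'): window [3,7] length 5 -- new best
  Position 8 ('d'): repeat (last at 7), move window start to 8
  Position 8 ('d'): window [8,8] length 1
  Position 9 ('d'): repeat (last at 8), move window start to 9
  Position 9 ('d'): window [9,9] length 1
  Position 10 ('b'): window [9,10] length 2
  Position 11 ('h'): window [9,11] length 3
Longest substring with no repeats: "habfd" with length 5

5


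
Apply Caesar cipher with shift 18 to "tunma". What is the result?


Caesar cipher: shift "tunma" by 18
  't' (pos 19) + 18 = pos 11 = 'l'
  'u' (pos 20) + 18 = pos 12 = 'm'
  'n' (pos 13) + 18 = pos 5 = 'f'
  'm' (pos 12) + 18 = pos 4 = 'e'
  'a' (pos 0) + 18 = pos 18 = 's'
Result: lmfes

lmfes


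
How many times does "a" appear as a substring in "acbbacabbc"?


Searching for "a" in "acbbacabbc"
Scanning each position:
  Position 0: "a" => MATCH
  Position 1: "c" => no
  Position 2: "b" => no
  Position 3: "b" => no
  Position 4: "a" => MATCH
  Position 5: "c" => no
  Position 6: "a" => MATCH
  Position 7: "b" => no
  Position 8: "b" => no
  Position 9: "c" => no
Total occurrences: 3

3


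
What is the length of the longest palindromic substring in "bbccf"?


Input: "bbccf"
Checking substrings for palindromes:
  [0:2] "bb" (len 2) => palindrome
  [2:4] "cc" (len 2) => palindrome
Longest palindromic substring: "bb" with length 2

2


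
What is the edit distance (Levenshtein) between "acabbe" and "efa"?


Computing edit distance: "acabbe" -> "efa"
DP table:
           e    f    a
      0    1    2    3
  a   1    1    2    2
  c   2    2    2    3
  a   3    3    3    2
  b   4    4    4    3
  b   5    5    5    4
  e   6    5    6    5
Edit distance = dp[6][3] = 5

5


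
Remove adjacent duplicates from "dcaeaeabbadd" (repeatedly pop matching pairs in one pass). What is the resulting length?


Input: dcaeaeabbadd
Stack-based adjacent duplicate removal:
  Read 'd': push. Stack: d
  Read 'c': push. Stack: dc
  Read 'a': push. Stack: dca
  Read 'e': push. Stack: dcae
  Read 'a': push. Stack: dcaea
  Read 'e': push. Stack: dcaeae
  Read 'a': push. Stack: dcaeaea
  Read 'b': push. Stack: dcaeaeab
  Read 'b': matches stack top 'b' => pop. Stack: dcaeaea
  Read 'a': matches stack top 'a' => pop. Stack: dcaeae
  Read 'd': push. Stack: dcaeaed
  Read 'd': matches stack top 'd' => pop. Stack: dcaeae
Final stack: "dcaeae" (length 6)

6


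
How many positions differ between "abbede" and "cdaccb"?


Comparing "abbede" and "cdaccb" position by position:
  Position 0: 'a' vs 'c' => DIFFER
  Position 1: 'b' vs 'd' => DIFFER
  Position 2: 'b' vs 'a' => DIFFER
  Position 3: 'e' vs 'c' => DIFFER
  Position 4: 'd' vs 'c' => DIFFER
  Position 5: 'e' vs 'b' => DIFFER
Positions that differ: 6

6


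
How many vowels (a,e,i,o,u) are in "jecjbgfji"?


Input: jecjbgfji
Checking each character:
  'j' at position 0: consonant
  'e' at position 1: vowel (running total: 1)
  'c' at position 2: consonant
  'j' at position 3: consonant
  'b' at position 4: consonant
  'g' at position 5: consonant
  'f' at position 6: consonant
  'j' at position 7: consonant
  'i' at position 8: vowel (running total: 2)
Total vowels: 2

2


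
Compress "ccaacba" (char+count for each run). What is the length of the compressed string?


Input: ccaacba
Runs:
  'c' x 2 => "c2"
  'a' x 2 => "a2"
  'c' x 1 => "c1"
  'b' x 1 => "b1"
  'a' x 1 => "a1"
Compressed: "c2a2c1b1a1"
Compressed length: 10

10


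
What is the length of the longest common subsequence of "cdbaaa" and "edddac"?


LCS of "cdbaaa" and "edddac"
DP table:
           e    d    d    d    a    c
      0    0    0    0    0    0    0
  c   0    0    0    0    0    0    1
  d   0    0    1    1    1    1    1
  b   0    0    1    1    1    1    1
  a   0    0    1    1    1    2    2
  a   0    0    1    1    1    2    2
  a   0    0    1    1    1    2    2
LCS length = dp[6][6] = 2

2


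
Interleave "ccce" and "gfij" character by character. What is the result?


Interleaving "ccce" and "gfij":
  Position 0: 'c' from first, 'g' from second => "cg"
  Position 1: 'c' from first, 'f' from second => "cf"
  Position 2: 'c' from first, 'i' from second => "ci"
  Position 3: 'e' from first, 'j' from second => "ej"
Result: cgcfciej

cgcfciej


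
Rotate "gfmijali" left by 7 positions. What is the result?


Input: "gfmijali", rotate left by 7
First 7 characters: "gfmijal"
Remaining characters: "i"
Concatenate remaining + first: "i" + "gfmijal" = "igfmijal"

igfmijal


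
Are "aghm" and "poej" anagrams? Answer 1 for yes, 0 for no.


Strings: "aghm", "poej"
Sorted first:  aghm
Sorted second: ejop
Differ at position 0: 'a' vs 'e' => not anagrams

0


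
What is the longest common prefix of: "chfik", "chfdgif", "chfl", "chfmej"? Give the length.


Words: chfik, chfdgif, chfl, chfmej
  Position 0: all 'c' => match
  Position 1: all 'h' => match
  Position 2: all 'f' => match
  Position 3: ('i', 'd', 'l', 'm') => mismatch, stop
LCP = "chf" (length 3)

3


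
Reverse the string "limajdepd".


Input: limajdepd
Reading characters right to left:
  Position 8: 'd'
  Position 7: 'p'
  Position 6: 'e'
  Position 5: 'd'
  Position 4: 'j'
  Position 3: 'a'
  Position 2: 'm'
  Position 1: 'i'
  Position 0: 'l'
Reversed: dpedjamil

dpedjamil


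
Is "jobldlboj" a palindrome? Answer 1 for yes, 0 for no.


Input: jobldlboj
Reversed: jobldlboj
  Compare pos 0 ('j') with pos 8 ('j'): match
  Compare pos 1 ('o') with pos 7 ('o'): match
  Compare pos 2 ('b') with pos 6 ('b'): match
  Compare pos 3 ('l') with pos 5 ('l'): match
Result: palindrome

1


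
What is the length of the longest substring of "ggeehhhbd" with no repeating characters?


Input: "ggeehhhbd"
Sliding window (track last position of each char):
  Position 0 ('g'): window [0,0] length 1 -- new best
  Position 1 ('g'): repeat (last at 0), move window start to 1
  Position 1 ('g'): window [1,1] length 1
  Position 2 ('e'): window [1,2] length 2 -- new best
  Position 3 ('e'): repeat (last at 2), move window start to 3
  Position 3 ('e'): window [3,3] length 1
  Position 4 ('h'): window [3,4] length 2
  Position 5 ('h'): repeat (last at 4), move window start to 5
  Position 5 ('h'): window [5,5] length 1
  Position 6 ('h'): repeat (last at 5), move window start to 6
  Position 6 ('h'): window [6,6] length 1
  Position 7 ('b'): window [6,7] length 2
  Position 8 ('d'): window [6,8] length 3 -- new best
Longest substring with no repeats: "hbd" with length 3

3


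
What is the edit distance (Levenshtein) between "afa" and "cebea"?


Computing edit distance: "afa" -> "cebea"
DP table:
           c    e    b    e    a
      0    1    2    3    4    5
  a   1    1    2    3    4    4
  f   2    2    2    3    4    5
  a   3    3    3    3    4    4
Edit distance = dp[3][5] = 4

4


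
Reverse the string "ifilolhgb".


Input: ifilolhgb
Reading characters right to left:
  Position 8: 'b'
  Position 7: 'g'
  Position 6: 'h'
  Position 5: 'l'
  Position 4: 'o'
  Position 3: 'l'
  Position 2: 'i'
  Position 1: 'f'
  Position 0: 'i'
Reversed: bghlolifi

bghlolifi


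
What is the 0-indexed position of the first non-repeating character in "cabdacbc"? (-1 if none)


Input: cabdacbc
Character frequencies:
  'a': 2
  'b': 2
  'c': 3
  'd': 1
Scanning left to right for freq == 1:
  Position 0 ('c'): freq=3, skip
  Position 1 ('a'): freq=2, skip
  Position 2 ('b'): freq=2, skip
  Position 3 ('d'): unique! => answer = 3

3


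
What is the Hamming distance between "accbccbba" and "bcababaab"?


Comparing "accbccbba" and "bcababaab" position by position:
  Position 0: 'a' vs 'b' => differ
  Position 1: 'c' vs 'c' => same
  Position 2: 'c' vs 'a' => differ
  Position 3: 'b' vs 'b' => same
  Position 4: 'c' vs 'a' => differ
  Position 5: 'c' vs 'b' => differ
  Position 6: 'b' vs 'a' => differ
  Position 7: 'b' vs 'a' => differ
  Position 8: 'a' vs 'b' => differ
Total differences (Hamming distance): 7

7


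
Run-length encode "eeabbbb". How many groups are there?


Input: eeabbbb
Scanning for consecutive runs:
  Group 1: 'e' x 2 (positions 0-1)
  Group 2: 'a' x 1 (positions 2-2)
  Group 3: 'b' x 4 (positions 3-6)
Total groups: 3

3


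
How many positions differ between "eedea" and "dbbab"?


Comparing "eedea" and "dbbab" position by position:
  Position 0: 'e' vs 'd' => DIFFER
  Position 1: 'e' vs 'b' => DIFFER
  Position 2: 'd' vs 'b' => DIFFER
  Position 3: 'e' vs 'a' => DIFFER
  Position 4: 'a' vs 'b' => DIFFER
Positions that differ: 5

5


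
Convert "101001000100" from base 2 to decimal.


Input: "101001000100" in base 2
Positional expansion:
  Digit '1' (value 1) x 2^11 = 2048
  Digit '0' (value 0) x 2^10 = 0
  Digit '1' (value 1) x 2^9 = 512
  Digit '0' (value 0) x 2^8 = 0
  Digit '0' (value 0) x 2^7 = 0
  Digit '1' (value 1) x 2^6 = 64
  Digit '0' (value 0) x 2^5 = 0
  Digit '0' (value 0) x 2^4 = 0
  Digit '0' (value 0) x 2^3 = 0
  Digit '1' (value 1) x 2^2 = 4
  Digit '0' (value 0) x 2^1 = 0
  Digit '0' (value 0) x 2^0 = 0
Sum = 2628

2628


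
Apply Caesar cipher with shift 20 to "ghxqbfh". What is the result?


Caesar cipher: shift "ghxqbfh" by 20
  'g' (pos 6) + 20 = pos 0 = 'a'
  'h' (pos 7) + 20 = pos 1 = 'b'
  'x' (pos 23) + 20 = pos 17 = 'r'
  'q' (pos 16) + 20 = pos 10 = 'k'
  'b' (pos 1) + 20 = pos 21 = 'v'
  'f' (pos 5) + 20 = pos 25 = 'z'
  'h' (pos 7) + 20 = pos 1 = 'b'
Result: abrkvzb

abrkvzb


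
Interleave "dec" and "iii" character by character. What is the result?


Interleaving "dec" and "iii":
  Position 0: 'd' from first, 'i' from second => "di"
  Position 1: 'e' from first, 'i' from second => "ei"
  Position 2: 'c' from first, 'i' from second => "ci"
Result: dieici

dieici


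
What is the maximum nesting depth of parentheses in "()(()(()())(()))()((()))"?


Input: "()(()(()())(()))()((()))"
Tracking depth:
  Position 0 '(': depth becomes 1
  Position 1 ')': depth becomes 0
  Position 2 '(': depth becomes 1
  Position 3 '(': depth becomes 2
  Position 4 ')': depth becomes 1
  Position 5 '(': depth becomes 2
  Position 6 '(': depth becomes 3
  Position 7 ')': depth becomes 2
  Position 8 '(': depth becomes 3
  Position 9 ')': depth becomes 2
  Position 10 ')': depth becomes 1
  Position 11 '(': depth becomes 2
  Position 12 '(': depth becomes 3
  Position 13 ')': depth becomes 2
  Position 14 ')': depth becomes 1
  Position 15 ')': depth becomes 0
  Position 16 '(': depth becomes 1
  Position 17 ')': depth becomes 0
  Position 18 '(': depth becomes 1
  Position 19 '(': depth becomes 2
  Position 20 '(': depth becomes 3
  Position 21 ')': depth becomes 2
  Position 22 ')': depth becomes 1
  Position 23 ')': depth becomes 0
Maximum depth reached: 3

3


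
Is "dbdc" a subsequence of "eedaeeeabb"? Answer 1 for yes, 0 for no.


Check if "dbdc" is a subsequence of "eedaeeeabb"
Greedy scan:
  Position 0 ('e'): no match needed
  Position 1 ('e'): no match needed
  Position 2 ('d'): matches sub[0] = 'd'
  Position 3 ('a'): no match needed
  Position 4 ('e'): no match needed
  Position 5 ('e'): no match needed
  Position 6 ('e'): no match needed
  Position 7 ('a'): no match needed
  Position 8 ('b'): matches sub[1] = 'b'
  Position 9 ('b'): no match needed
Only matched 2/4 characters => not a subsequence

0


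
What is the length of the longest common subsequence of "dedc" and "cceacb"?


LCS of "dedc" and "cceacb"
DP table:
           c    c    e    a    c    b
      0    0    0    0    0    0    0
  d   0    0    0    0    0    0    0
  e   0    0    0    1    1    1    1
  d   0    0    0    1    1    1    1
  c   0    1    1    1    1    2    2
LCS length = dp[4][6] = 2

2


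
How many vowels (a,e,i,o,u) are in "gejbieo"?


Input: gejbieo
Checking each character:
  'g' at position 0: consonant
  'e' at position 1: vowel (running total: 1)
  'j' at position 2: consonant
  'b' at position 3: consonant
  'i' at position 4: vowel (running total: 2)
  'e' at position 5: vowel (running total: 3)
  'o' at position 6: vowel (running total: 4)
Total vowels: 4

4


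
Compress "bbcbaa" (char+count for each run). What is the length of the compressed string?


Input: bbcbaa
Runs:
  'b' x 2 => "b2"
  'c' x 1 => "c1"
  'b' x 1 => "b1"
  'a' x 2 => "a2"
Compressed: "b2c1b1a2"
Compressed length: 8

8


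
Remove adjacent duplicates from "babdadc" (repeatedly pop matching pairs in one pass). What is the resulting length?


Input: babdadc
Stack-based adjacent duplicate removal:
  Read 'b': push. Stack: b
  Read 'a': push. Stack: ba
  Read 'b': push. Stack: bab
  Read 'd': push. Stack: babd
  Read 'a': push. Stack: babda
  Read 'd': push. Stack: babdad
  Read 'c': push. Stack: babdadc
Final stack: "babdadc" (length 7)

7


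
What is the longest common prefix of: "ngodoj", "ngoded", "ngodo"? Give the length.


Words: ngodoj, ngoded, ngodo
  Position 0: all 'n' => match
  Position 1: all 'g' => match
  Position 2: all 'o' => match
  Position 3: all 'd' => match
  Position 4: ('o', 'e', 'o') => mismatch, stop
LCP = "ngod" (length 4)

4


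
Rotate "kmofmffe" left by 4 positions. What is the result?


Input: "kmofmffe", rotate left by 4
First 4 characters: "kmof"
Remaining characters: "mffe"
Concatenate remaining + first: "mffe" + "kmof" = "mffekmof"

mffekmof


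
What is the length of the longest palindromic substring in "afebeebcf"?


Input: "afebeebcf"
Checking substrings for palindromes:
  [3:7] "beeb" (len 4) => palindrome
  [2:5] "ebe" (len 3) => palindrome
  [4:6] "ee" (len 2) => palindrome
Longest palindromic substring: "beeb" with length 4

4


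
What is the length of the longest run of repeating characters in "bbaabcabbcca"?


Input: "bbaabcabbcca"
Scanning for longest run:
  Position 1 ('b'): continues run of 'b', length=2
  Position 2 ('a'): new char, reset run to 1
  Position 3 ('a'): continues run of 'a', length=2
  Position 4 ('b'): new char, reset run to 1
  Position 5 ('c'): new char, reset run to 1
  Position 6 ('a'): new char, reset run to 1
  Position 7 ('b'): new char, reset run to 1
  Position 8 ('b'): continues run of 'b', length=2
  Position 9 ('c'): new char, reset run to 1
  Position 10 ('c'): continues run of 'c', length=2
  Position 11 ('a'): new char, reset run to 1
Longest run: 'b' with length 2

2


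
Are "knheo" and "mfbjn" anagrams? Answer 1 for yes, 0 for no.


Strings: "knheo", "mfbjn"
Sorted first:  ehkno
Sorted second: bfjmn
Differ at position 0: 'e' vs 'b' => not anagrams

0


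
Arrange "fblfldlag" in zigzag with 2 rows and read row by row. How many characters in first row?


Zigzag "fblfldlag" into 2 rows:
Placing characters:
  'f' => row 0
  'b' => row 1
  'l' => row 0
  'f' => row 1
  'l' => row 0
  'd' => row 1
  'l' => row 0
  'a' => row 1
  'g' => row 0
Rows:
  Row 0: "flllg"
  Row 1: "bfda"
First row length: 5

5


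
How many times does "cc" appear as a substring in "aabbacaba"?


Searching for "cc" in "aabbacaba"
Scanning each position:
  Position 0: "aa" => no
  Position 1: "ab" => no
  Position 2: "bb" => no
  Position 3: "ba" => no
  Position 4: "ac" => no
  Position 5: "ca" => no
  Position 6: "ab" => no
  Position 7: "ba" => no
Total occurrences: 0

0


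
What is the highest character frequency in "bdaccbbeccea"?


Input: bdaccbbeccea
Character counts:
  'a': 2
  'b': 3
  'c': 4
  'd': 1
  'e': 2
Maximum frequency: 4

4


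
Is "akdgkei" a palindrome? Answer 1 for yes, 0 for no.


Input: akdgkei
Reversed: iekgdka
  Compare pos 0 ('a') with pos 6 ('i'): MISMATCH
  Compare pos 1 ('k') with pos 5 ('e'): MISMATCH
  Compare pos 2 ('d') with pos 4 ('k'): MISMATCH
Result: not a palindrome

0


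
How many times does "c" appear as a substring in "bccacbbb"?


Searching for "c" in "bccacbbb"
Scanning each position:
  Position 0: "b" => no
  Position 1: "c" => MATCH
  Position 2: "c" => MATCH
  Position 3: "a" => no
  Position 4: "c" => MATCH
  Position 5: "b" => no
  Position 6: "b" => no
  Position 7: "b" => no
Total occurrences: 3

3


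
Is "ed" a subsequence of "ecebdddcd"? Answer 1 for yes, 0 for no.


Check if "ed" is a subsequence of "ecebdddcd"
Greedy scan:
  Position 0 ('e'): matches sub[0] = 'e'
  Position 1 ('c'): no match needed
  Position 2 ('e'): no match needed
  Position 3 ('b'): no match needed
  Position 4 ('d'): matches sub[1] = 'd'
  Position 5 ('d'): no match needed
  Position 6 ('d'): no match needed
  Position 7 ('c'): no match needed
  Position 8 ('d'): no match needed
All 2 characters matched => is a subsequence

1


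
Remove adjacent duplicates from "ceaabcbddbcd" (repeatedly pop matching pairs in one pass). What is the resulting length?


Input: ceaabcbddbcd
Stack-based adjacent duplicate removal:
  Read 'c': push. Stack: c
  Read 'e': push. Stack: ce
  Read 'a': push. Stack: cea
  Read 'a': matches stack top 'a' => pop. Stack: ce
  Read 'b': push. Stack: ceb
  Read 'c': push. Stack: cebc
  Read 'b': push. Stack: cebcb
  Read 'd': push. Stack: cebcbd
  Read 'd': matches stack top 'd' => pop. Stack: cebcb
  Read 'b': matches stack top 'b' => pop. Stack: cebc
  Read 'c': matches stack top 'c' => pop. Stack: ceb
  Read 'd': push. Stack: cebd
Final stack: "cebd" (length 4)

4


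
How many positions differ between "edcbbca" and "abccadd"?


Comparing "edcbbca" and "abccadd" position by position:
  Position 0: 'e' vs 'a' => DIFFER
  Position 1: 'd' vs 'b' => DIFFER
  Position 2: 'c' vs 'c' => same
  Position 3: 'b' vs 'c' => DIFFER
  Position 4: 'b' vs 'a' => DIFFER
  Position 5: 'c' vs 'd' => DIFFER
  Position 6: 'a' vs 'd' => DIFFER
Positions that differ: 6

6


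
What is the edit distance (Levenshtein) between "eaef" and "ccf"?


Computing edit distance: "eaef" -> "ccf"
DP table:
           c    c    f
      0    1    2    3
  e   1    1    2    3
  a   2    2    2    3
  e   3    3    3    3
  f   4    4    4    3
Edit distance = dp[4][3] = 3

3


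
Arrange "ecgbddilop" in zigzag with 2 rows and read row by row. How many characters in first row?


Zigzag "ecgbddilop" into 2 rows:
Placing characters:
  'e' => row 0
  'c' => row 1
  'g' => row 0
  'b' => row 1
  'd' => row 0
  'd' => row 1
  'i' => row 0
  'l' => row 1
  'o' => row 0
  'p' => row 1
Rows:
  Row 0: "egdio"
  Row 1: "cbdlp"
First row length: 5

5


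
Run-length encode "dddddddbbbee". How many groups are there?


Input: dddddddbbbee
Scanning for consecutive runs:
  Group 1: 'd' x 7 (positions 0-6)
  Group 2: 'b' x 3 (positions 7-9)
  Group 3: 'e' x 2 (positions 10-11)
Total groups: 3

3


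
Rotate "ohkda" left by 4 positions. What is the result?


Input: "ohkda", rotate left by 4
First 4 characters: "ohkd"
Remaining characters: "a"
Concatenate remaining + first: "a" + "ohkd" = "aohkd"

aohkd


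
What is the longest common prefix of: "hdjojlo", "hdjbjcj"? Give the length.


Words: hdjojlo, hdjbjcj
  Position 0: all 'h' => match
  Position 1: all 'd' => match
  Position 2: all 'j' => match
  Position 3: ('o', 'b') => mismatch, stop
LCP = "hdj" (length 3)

3


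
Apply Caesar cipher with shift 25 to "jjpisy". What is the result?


Caesar cipher: shift "jjpisy" by 25
  'j' (pos 9) + 25 = pos 8 = 'i'
  'j' (pos 9) + 25 = pos 8 = 'i'
  'p' (pos 15) + 25 = pos 14 = 'o'
  'i' (pos 8) + 25 = pos 7 = 'h'
  's' (pos 18) + 25 = pos 17 = 'r'
  'y' (pos 24) + 25 = pos 23 = 'x'
Result: iiohrx

iiohrx


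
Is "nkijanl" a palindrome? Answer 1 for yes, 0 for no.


Input: nkijanl
Reversed: lnajikn
  Compare pos 0 ('n') with pos 6 ('l'): MISMATCH
  Compare pos 1 ('k') with pos 5 ('n'): MISMATCH
  Compare pos 2 ('i') with pos 4 ('a'): MISMATCH
Result: not a palindrome

0


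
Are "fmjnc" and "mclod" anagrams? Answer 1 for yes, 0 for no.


Strings: "fmjnc", "mclod"
Sorted first:  cfjmn
Sorted second: cdlmo
Differ at position 1: 'f' vs 'd' => not anagrams

0


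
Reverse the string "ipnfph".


Input: ipnfph
Reading characters right to left:
  Position 5: 'h'
  Position 4: 'p'
  Position 3: 'f'
  Position 2: 'n'
  Position 1: 'p'
  Position 0: 'i'
Reversed: hpfnpi

hpfnpi


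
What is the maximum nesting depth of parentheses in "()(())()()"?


Input: "()(())()()"
Tracking depth:
  Position 0 '(': depth becomes 1
  Position 1 ')': depth becomes 0
  Position 2 '(': depth becomes 1
  Position 3 '(': depth becomes 2
  Position 4 ')': depth becomes 1
  Position 5 ')': depth becomes 0
  Position 6 '(': depth becomes 1
  Position 7 ')': depth becomes 0
  Position 8 '(': depth becomes 1
  Position 9 ')': depth becomes 0
Maximum depth reached: 2

2


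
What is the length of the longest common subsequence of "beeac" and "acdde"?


LCS of "beeac" and "acdde"
DP table:
           a    c    d    d    e
      0    0    0    0    0    0
  b   0    0    0    0    0    0
  e   0    0    0    0    0    1
  e   0    0    0    0    0    1
  a   0    1    1    1    1    1
  c   0    1    2    2    2    2
LCS length = dp[5][5] = 2

2


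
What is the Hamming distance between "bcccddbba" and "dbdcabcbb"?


Comparing "bcccddbba" and "dbdcabcbb" position by position:
  Position 0: 'b' vs 'd' => differ
  Position 1: 'c' vs 'b' => differ
  Position 2: 'c' vs 'd' => differ
  Position 3: 'c' vs 'c' => same
  Position 4: 'd' vs 'a' => differ
  Position 5: 'd' vs 'b' => differ
  Position 6: 'b' vs 'c' => differ
  Position 7: 'b' vs 'b' => same
  Position 8: 'a' vs 'b' => differ
Total differences (Hamming distance): 7

7


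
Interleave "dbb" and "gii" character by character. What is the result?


Interleaving "dbb" and "gii":
  Position 0: 'd' from first, 'g' from second => "dg"
  Position 1: 'b' from first, 'i' from second => "bi"
  Position 2: 'b' from first, 'i' from second => "bi"
Result: dgbibi

dgbibi


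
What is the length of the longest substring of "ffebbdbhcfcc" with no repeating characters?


Input: "ffebbdbhcfcc"
Sliding window (track last position of each char):
  Position 0 ('f'): window [0,0] length 1 -- new best
  Position 1 ('f'): repeat (last at 0), move window start to 1
  Position 1 ('f'): window [1,1] length 1
  Position 2 ('e'): window [1,2] length 2 -- new best
  Position 3 ('b'): window [1,3] length 3 -- new best
  Position 4 ('b'): repeat (last at 3), move window start to 4
  Position 4 ('b'): window [4,4] length 1
  Position 5 ('d'): window [4,5] length 2
  Position 6 ('b'): repeat (last at 4), move window start to 5
  Position 6 ('b'): window [5,6] length 2
  Position 7 ('h'): window [5,7] length 3
  Position 8 ('c'): window [5,8] length 4 -- new best
  Position 9 ('f'): window [5,9] length 5 -- new best
  Position 10 ('c'): repeat (last at 8), move window start to 9
  Position 10 ('c'): window [9,10] length 2
  Position 11 ('c'): repeat (last at 10), move window start to 11
  Position 11 ('c'): window [11,11] length 1
Longest substring with no repeats: "dbhcf" with length 5

5


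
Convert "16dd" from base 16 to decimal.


Input: "16dd" in base 16
Positional expansion:
  Digit '1' (value 1) x 16^3 = 4096
  Digit '6' (value 6) x 16^2 = 1536
  Digit 'd' (value 13) x 16^1 = 208
  Digit 'd' (value 13) x 16^0 = 13
Sum = 5853

5853


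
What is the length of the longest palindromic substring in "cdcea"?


Input: "cdcea"
Checking substrings for palindromes:
  [0:3] "cdc" (len 3) => palindrome
Longest palindromic substring: "cdc" with length 3

3


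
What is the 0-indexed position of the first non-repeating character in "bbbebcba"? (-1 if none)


Input: bbbebcba
Character frequencies:
  'a': 1
  'b': 5
  'c': 1
  'e': 1
Scanning left to right for freq == 1:
  Position 0 ('b'): freq=5, skip
  Position 1 ('b'): freq=5, skip
  Position 2 ('b'): freq=5, skip
  Position 3 ('e'): unique! => answer = 3

3


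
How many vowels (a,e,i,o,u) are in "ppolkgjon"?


Input: ppolkgjon
Checking each character:
  'p' at position 0: consonant
  'p' at position 1: consonant
  'o' at position 2: vowel (running total: 1)
  'l' at position 3: consonant
  'k' at position 4: consonant
  'g' at position 5: consonant
  'j' at position 6: consonant
  'o' at position 7: vowel (running total: 2)
  'n' at position 8: consonant
Total vowels: 2

2


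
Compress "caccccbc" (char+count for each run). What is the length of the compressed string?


Input: caccccbc
Runs:
  'c' x 1 => "c1"
  'a' x 1 => "a1"
  'c' x 4 => "c4"
  'b' x 1 => "b1"
  'c' x 1 => "c1"
Compressed: "c1a1c4b1c1"
Compressed length: 10

10


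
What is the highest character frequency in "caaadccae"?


Input: caaadccae
Character counts:
  'a': 4
  'c': 3
  'd': 1
  'e': 1
Maximum frequency: 4

4


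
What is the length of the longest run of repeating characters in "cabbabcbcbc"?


Input: "cabbabcbcbc"
Scanning for longest run:
  Position 1 ('a'): new char, reset run to 1
  Position 2 ('b'): new char, reset run to 1
  Position 3 ('b'): continues run of 'b', length=2
  Position 4 ('a'): new char, reset run to 1
  Position 5 ('b'): new char, reset run to 1
  Position 6 ('c'): new char, reset run to 1
  Position 7 ('b'): new char, reset run to 1
  Position 8 ('c'): new char, reset run to 1
  Position 9 ('b'): new char, reset run to 1
  Position 10 ('c'): new char, reset run to 1
Longest run: 'b' with length 2

2


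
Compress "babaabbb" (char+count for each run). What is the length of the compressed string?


Input: babaabbb
Runs:
  'b' x 1 => "b1"
  'a' x 1 => "a1"
  'b' x 1 => "b1"
  'a' x 2 => "a2"
  'b' x 3 => "b3"
Compressed: "b1a1b1a2b3"
Compressed length: 10

10


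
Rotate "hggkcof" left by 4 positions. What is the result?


Input: "hggkcof", rotate left by 4
First 4 characters: "hggk"
Remaining characters: "cof"
Concatenate remaining + first: "cof" + "hggk" = "cofhggk"

cofhggk


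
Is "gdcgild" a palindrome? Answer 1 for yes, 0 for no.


Input: gdcgild
Reversed: dligcdg
  Compare pos 0 ('g') with pos 6 ('d'): MISMATCH
  Compare pos 1 ('d') with pos 5 ('l'): MISMATCH
  Compare pos 2 ('c') with pos 4 ('i'): MISMATCH
Result: not a palindrome

0


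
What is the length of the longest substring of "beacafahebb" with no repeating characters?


Input: "beacafahebb"
Sliding window (track last position of each char):
  Position 0 ('b'): window [0,0] length 1 -- new best
  Position 1 ('e'): window [0,1] length 2 -- new best
  Position 2 ('a'): window [0,2] length 3 -- new best
  Position 3 ('c'): window [0,3] length 4 -- new best
  Position 4 ('a'): repeat (last at 2), move window start to 3
  Position 4 ('a'): window [3,4] length 2
  Position 5 ('f'): window [3,5] length 3
  Position 6 ('a'): repeat (last at 4), move window start to 5
  Position 6 ('a'): window [5,6] length 2
  Position 7 ('h'): window [5,7] length 3
  Position 8 ('e'): window [5,8] length 4
  Position 9 ('b'): window [5,9] length 5 -- new best
  Position 10 ('b'): repeat (last at 9), move window start to 10
  Position 10 ('b'): window [10,10] length 1
Longest substring with no repeats: "faheb" with length 5

5


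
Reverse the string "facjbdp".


Input: facjbdp
Reading characters right to left:
  Position 6: 'p'
  Position 5: 'd'
  Position 4: 'b'
  Position 3: 'j'
  Position 2: 'c'
  Position 1: 'a'
  Position 0: 'f'
Reversed: pdbjcaf

pdbjcaf


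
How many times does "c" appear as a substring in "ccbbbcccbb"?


Searching for "c" in "ccbbbcccbb"
Scanning each position:
  Position 0: "c" => MATCH
  Position 1: "c" => MATCH
  Position 2: "b" => no
  Position 3: "b" => no
  Position 4: "b" => no
  Position 5: "c" => MATCH
  Position 6: "c" => MATCH
  Position 7: "c" => MATCH
  Position 8: "b" => no
  Position 9: "b" => no
Total occurrences: 5

5


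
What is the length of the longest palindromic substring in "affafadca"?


Input: "affafadca"
Checking substrings for palindromes:
  [0:4] "affa" (len 4) => palindrome
  [2:5] "faf" (len 3) => palindrome
  [3:6] "afa" (len 3) => palindrome
  [1:3] "ff" (len 2) => palindrome
Longest palindromic substring: "affa" with length 4

4


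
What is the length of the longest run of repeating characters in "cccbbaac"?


Input: "cccbbaac"
Scanning for longest run:
  Position 1 ('c'): continues run of 'c', length=2
  Position 2 ('c'): continues run of 'c', length=3
  Position 3 ('b'): new char, reset run to 1
  Position 4 ('b'): continues run of 'b', length=2
  Position 5 ('a'): new char, reset run to 1
  Position 6 ('a'): continues run of 'a', length=2
  Position 7 ('c'): new char, reset run to 1
Longest run: 'c' with length 3

3


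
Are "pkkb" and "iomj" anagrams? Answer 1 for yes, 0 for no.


Strings: "pkkb", "iomj"
Sorted first:  bkkp
Sorted second: ijmo
Differ at position 0: 'b' vs 'i' => not anagrams

0


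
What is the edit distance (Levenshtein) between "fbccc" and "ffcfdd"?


Computing edit distance: "fbccc" -> "ffcfdd"
DP table:
           f    f    c    f    d    d
      0    1    2    3    4    5    6
  f   1    0    1    2    3    4    5
  b   2    1    1    2    3    4    5
  c   3    2    2    1    2    3    4
  c   4    3    3    2    2    3    4
  c   5    4    4    3    3    3    4
Edit distance = dp[5][6] = 4

4


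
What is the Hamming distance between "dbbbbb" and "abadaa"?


Comparing "dbbbbb" and "abadaa" position by position:
  Position 0: 'd' vs 'a' => differ
  Position 1: 'b' vs 'b' => same
  Position 2: 'b' vs 'a' => differ
  Position 3: 'b' vs 'd' => differ
  Position 4: 'b' vs 'a' => differ
  Position 5: 'b' vs 'a' => differ
Total differences (Hamming distance): 5

5


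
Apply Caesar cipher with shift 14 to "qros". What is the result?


Caesar cipher: shift "qros" by 14
  'q' (pos 16) + 14 = pos 4 = 'e'
  'r' (pos 17) + 14 = pos 5 = 'f'
  'o' (pos 14) + 14 = pos 2 = 'c'
  's' (pos 18) + 14 = pos 6 = 'g'
Result: efcg

efcg


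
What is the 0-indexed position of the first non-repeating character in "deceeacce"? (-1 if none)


Input: deceeacce
Character frequencies:
  'a': 1
  'c': 3
  'd': 1
  'e': 4
Scanning left to right for freq == 1:
  Position 0 ('d'): unique! => answer = 0

0


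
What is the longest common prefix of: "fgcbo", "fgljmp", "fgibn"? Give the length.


Words: fgcbo, fgljmp, fgibn
  Position 0: all 'f' => match
  Position 1: all 'g' => match
  Position 2: ('c', 'l', 'i') => mismatch, stop
LCP = "fg" (length 2)

2


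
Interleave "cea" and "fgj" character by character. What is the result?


Interleaving "cea" and "fgj":
  Position 0: 'c' from first, 'f' from second => "cf"
  Position 1: 'e' from first, 'g' from second => "eg"
  Position 2: 'a' from first, 'j' from second => "aj"
Result: cfegaj

cfegaj


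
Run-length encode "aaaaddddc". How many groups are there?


Input: aaaaddddc
Scanning for consecutive runs:
  Group 1: 'a' x 4 (positions 0-3)
  Group 2: 'd' x 4 (positions 4-7)
  Group 3: 'c' x 1 (positions 8-8)
Total groups: 3

3


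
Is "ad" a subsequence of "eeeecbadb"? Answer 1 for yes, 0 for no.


Check if "ad" is a subsequence of "eeeecbadb"
Greedy scan:
  Position 0 ('e'): no match needed
  Position 1 ('e'): no match needed
  Position 2 ('e'): no match needed
  Position 3 ('e'): no match needed
  Position 4 ('c'): no match needed
  Position 5 ('b'): no match needed
  Position 6 ('a'): matches sub[0] = 'a'
  Position 7 ('d'): matches sub[1] = 'd'
  Position 8 ('b'): no match needed
All 2 characters matched => is a subsequence

1


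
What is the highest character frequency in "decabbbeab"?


Input: decabbbeab
Character counts:
  'a': 2
  'b': 4
  'c': 1
  'd': 1
  'e': 2
Maximum frequency: 4

4


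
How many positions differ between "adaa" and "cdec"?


Comparing "adaa" and "cdec" position by position:
  Position 0: 'a' vs 'c' => DIFFER
  Position 1: 'd' vs 'd' => same
  Position 2: 'a' vs 'e' => DIFFER
  Position 3: 'a' vs 'c' => DIFFER
Positions that differ: 3

3


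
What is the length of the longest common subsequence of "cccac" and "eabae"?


LCS of "cccac" and "eabae"
DP table:
           e    a    b    a    e
      0    0    0    0    0    0
  c   0    0    0    0    0    0
  c   0    0    0    0    0    0
  c   0    0    0    0    0    0
  a   0    0    1    1    1    1
  c   0    0    1    1    1    1
LCS length = dp[5][5] = 1

1


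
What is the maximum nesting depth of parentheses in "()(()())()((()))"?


Input: "()(()())()((()))"
Tracking depth:
  Position 0 '(': depth becomes 1
  Position 1 ')': depth becomes 0
  Position 2 '(': depth becomes 1
  Position 3 '(': depth becomes 2
  Position 4 ')': depth becomes 1
  Position 5 '(': depth becomes 2
  Position 6 ')': depth becomes 1
  Position 7 ')': depth becomes 0
  Position 8 '(': depth becomes 1
  Position 9 ')': depth becomes 0
  Position 10 '(': depth becomes 1
  Position 11 '(': depth becomes 2
  Position 12 '(': depth becomes 3
  Position 13 ')': depth becomes 2
  Position 14 ')': depth becomes 1
  Position 15 ')': depth becomes 0
Maximum depth reached: 3

3


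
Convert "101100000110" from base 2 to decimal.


Input: "101100000110" in base 2
Positional expansion:
  Digit '1' (value 1) x 2^11 = 2048
  Digit '0' (value 0) x 2^10 = 0
  Digit '1' (value 1) x 2^9 = 512
  Digit '1' (value 1) x 2^8 = 256
  Digit '0' (value 0) x 2^7 = 0
  Digit '0' (value 0) x 2^6 = 0
  Digit '0' (value 0) x 2^5 = 0
  Digit '0' (value 0) x 2^4 = 0
  Digit '0' (value 0) x 2^3 = 0
  Digit '1' (value 1) x 2^2 = 4
  Digit '1' (value 1) x 2^1 = 2
  Digit '0' (value 0) x 2^0 = 0
Sum = 2822

2822


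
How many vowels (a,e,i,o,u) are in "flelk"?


Input: flelk
Checking each character:
  'f' at position 0: consonant
  'l' at position 1: consonant
  'e' at position 2: vowel (running total: 1)
  'l' at position 3: consonant
  'k' at position 4: consonant
Total vowels: 1

1


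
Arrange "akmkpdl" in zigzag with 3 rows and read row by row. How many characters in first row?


Zigzag "akmkpdl" into 3 rows:
Placing characters:
  'a' => row 0
  'k' => row 1
  'm' => row 2
  'k' => row 1
  'p' => row 0
  'd' => row 1
  'l' => row 2
Rows:
  Row 0: "ap"
  Row 1: "kkd"
  Row 2: "ml"
First row length: 2

2


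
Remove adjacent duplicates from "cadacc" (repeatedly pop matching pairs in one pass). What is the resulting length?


Input: cadacc
Stack-based adjacent duplicate removal:
  Read 'c': push. Stack: c
  Read 'a': push. Stack: ca
  Read 'd': push. Stack: cad
  Read 'a': push. Stack: cada
  Read 'c': push. Stack: cadac
  Read 'c': matches stack top 'c' => pop. Stack: cada
Final stack: "cada" (length 4)

4


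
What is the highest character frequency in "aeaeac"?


Input: aeaeac
Character counts:
  'a': 3
  'c': 1
  'e': 2
Maximum frequency: 3

3


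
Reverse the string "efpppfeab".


Input: efpppfeab
Reading characters right to left:
  Position 8: 'b'
  Position 7: 'a'
  Position 6: 'e'
  Position 5: 'f'
  Position 4: 'p'
  Position 3: 'p'
  Position 2: 'p'
  Position 1: 'f'
  Position 0: 'e'
Reversed: baefpppfe

baefpppfe


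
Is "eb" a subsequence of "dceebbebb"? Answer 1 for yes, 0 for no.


Check if "eb" is a subsequence of "dceebbebb"
Greedy scan:
  Position 0 ('d'): no match needed
  Position 1 ('c'): no match needed
  Position 2 ('e'): matches sub[0] = 'e'
  Position 3 ('e'): no match needed
  Position 4 ('b'): matches sub[1] = 'b'
  Position 5 ('b'): no match needed
  Position 6 ('e'): no match needed
  Position 7 ('b'): no match needed
  Position 8 ('b'): no match needed
All 2 characters matched => is a subsequence

1


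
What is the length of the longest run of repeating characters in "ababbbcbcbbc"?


Input: "ababbbcbcbbc"
Scanning for longest run:
  Position 1 ('b'): new char, reset run to 1
  Position 2 ('a'): new char, reset run to 1
  Position 3 ('b'): new char, reset run to 1
  Position 4 ('b'): continues run of 'b', length=2
  Position 5 ('b'): continues run of 'b', length=3
  Position 6 ('c'): new char, reset run to 1
  Position 7 ('b'): new char, reset run to 1
  Position 8 ('c'): new char, reset run to 1
  Position 9 ('b'): new char, reset run to 1
  Position 10 ('b'): continues run of 'b', length=2
  Position 11 ('c'): new char, reset run to 1
Longest run: 'b' with length 3

3


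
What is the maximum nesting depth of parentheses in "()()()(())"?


Input: "()()()(())"
Tracking depth:
  Position 0 '(': depth becomes 1
  Position 1 ')': depth becomes 0
  Position 2 '(': depth becomes 1
  Position 3 ')': depth becomes 0
  Position 4 '(': depth becomes 1
  Position 5 ')': depth becomes 0
  Position 6 '(': depth becomes 1
  Position 7 '(': depth becomes 2
  Position 8 ')': depth becomes 1
  Position 9 ')': depth becomes 0
Maximum depth reached: 2

2


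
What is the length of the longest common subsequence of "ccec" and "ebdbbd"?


LCS of "ccec" and "ebdbbd"
DP table:
           e    b    d    b    b    d
      0    0    0    0    0    0    0
  c   0    0    0    0    0    0    0
  c   0    0    0    0    0    0    0
  e   0    1    1    1    1    1    1
  c   0    1    1    1    1    1    1
LCS length = dp[4][6] = 1

1


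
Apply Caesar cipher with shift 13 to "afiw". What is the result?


Caesar cipher: shift "afiw" by 13
  'a' (pos 0) + 13 = pos 13 = 'n'
  'f' (pos 5) + 13 = pos 18 = 's'
  'i' (pos 8) + 13 = pos 21 = 'v'
  'w' (pos 22) + 13 = pos 9 = 'j'
Result: nsvj

nsvj


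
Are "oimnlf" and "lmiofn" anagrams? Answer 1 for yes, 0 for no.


Strings: "oimnlf", "lmiofn"
Sorted first:  filmno
Sorted second: filmno
Sorted forms match => anagrams

1


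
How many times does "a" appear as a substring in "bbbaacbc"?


Searching for "a" in "bbbaacbc"
Scanning each position:
  Position 0: "b" => no
  Position 1: "b" => no
  Position 2: "b" => no
  Position 3: "a" => MATCH
  Position 4: "a" => MATCH
  Position 5: "c" => no
  Position 6: "b" => no
  Position 7: "c" => no
Total occurrences: 2

2


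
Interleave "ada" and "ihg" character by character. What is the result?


Interleaving "ada" and "ihg":
  Position 0: 'a' from first, 'i' from second => "ai"
  Position 1: 'd' from first, 'h' from second => "dh"
  Position 2: 'a' from first, 'g' from second => "ag"
Result: aidhag

aidhag


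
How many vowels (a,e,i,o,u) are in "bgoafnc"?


Input: bgoafnc
Checking each character:
  'b' at position 0: consonant
  'g' at position 1: consonant
  'o' at position 2: vowel (running total: 1)
  'a' at position 3: vowel (running total: 2)
  'f' at position 4: consonant
  'n' at position 5: consonant
  'c' at position 6: consonant
Total vowels: 2

2


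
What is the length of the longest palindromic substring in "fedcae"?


Input: "fedcae"
Checking substrings for palindromes:
  No multi-char palindromic substrings found
Longest palindromic substring: "f" with length 1

1
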